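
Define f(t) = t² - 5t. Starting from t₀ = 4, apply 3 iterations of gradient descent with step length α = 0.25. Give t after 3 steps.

f′(t) = 2t - 5
Step 1: f′(4) = 3; t₁ = 4 − 0.25·3 = 3.25
Step 2: f′(3.25) = 1.5; t₂ = 3.25 − 0.25·1.5 = 2.875
Step 3: f′(2.875) = 0.75; t₃ = 2.875 − 0.25·0.75 = 2.6875

2.6875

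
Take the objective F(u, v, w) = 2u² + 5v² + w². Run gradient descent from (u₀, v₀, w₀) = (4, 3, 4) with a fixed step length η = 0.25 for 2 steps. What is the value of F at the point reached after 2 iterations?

∇F = (4u, 10v, 2w)
Step 1: at (4, 3, 4), ∇F = (16, 30, 8) → (4, 3, 4) − 0.25·(16, 30, 8) = (0, -4.5, 2)
Step 2: at (0, -4.5, 2), ∇F = (0, -45, 4) → (0, -4.5, 2) − 0.25·(0, -45, 4) = (0, 6.75, 1)
F(0, 6.75, 1) = 228.8125

228.8125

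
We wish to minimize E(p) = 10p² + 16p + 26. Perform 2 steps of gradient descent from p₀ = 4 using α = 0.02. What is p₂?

0.928

E′(p) = 20p + 16
Step 1: E′(4) = 96; p₁ = 4 − 0.02·96 = 2.08
Step 2: E′(2.08) = 57.6; p₂ = 2.08 − 0.02·57.6 = 0.928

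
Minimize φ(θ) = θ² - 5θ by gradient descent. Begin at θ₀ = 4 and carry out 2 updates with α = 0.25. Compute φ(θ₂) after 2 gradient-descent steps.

-6.109375

φ′(θ) = 2θ - 5
θ₁ = 4 − 0.25·3 = 3.25
θ₂ = 3.25 − 0.25·1.5 = 2.875
φ(2.875) = -6.109375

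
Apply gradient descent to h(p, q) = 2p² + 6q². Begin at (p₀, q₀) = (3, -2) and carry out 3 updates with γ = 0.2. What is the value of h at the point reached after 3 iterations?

180.710016

∇h = (4p, 12q)
(p₁, q₁) = (3, -2) − 0.2·(12, -24) = (0.6, 2.8)
(p₂, q₂) = (0.6, 2.8) − 0.2·(2.4, 33.6) = (0.12, -3.92)
(p₃, q₃) = (0.12, -3.92) − 0.2·(0.48, -47.04) = (0.024, 5.488)
h(0.024, 5.488) = 180.710016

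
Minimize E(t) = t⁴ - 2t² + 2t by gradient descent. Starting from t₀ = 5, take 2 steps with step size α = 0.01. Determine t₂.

E′(t) = 4t³ - 4t + 2
t₁ = 5 − 0.01·482 = 0.18
t₂ = 0.18 − 0.01·1.303328 = 0.16696672

0.16696672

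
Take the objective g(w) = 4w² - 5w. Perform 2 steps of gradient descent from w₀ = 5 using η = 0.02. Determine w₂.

g′(w) = 8w - 5
Step 1: g′(5) = 35; w₁ = 5 − 0.02·35 = 4.3
Step 2: g′(4.3) = 29.4; w₂ = 4.3 − 0.02·29.4 = 3.712

3.712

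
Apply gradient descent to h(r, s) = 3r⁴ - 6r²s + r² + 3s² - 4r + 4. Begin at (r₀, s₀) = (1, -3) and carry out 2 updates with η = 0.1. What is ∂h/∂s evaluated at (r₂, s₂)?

∇h = (12r³ - 12rs + 2r - 4, -6r² + 6s)
(r₁, s₁) = (1, -3) − 0.1·(46, -24) = (-3.6, -0.6)
(r₂, s₂) = (-3.6, -0.6) − 0.1·(-596.992, -81.36) = (56.0992, 7.536)
∂h/∂s at (56.0992, 7.536) = -18837.50544384

-18837.50544384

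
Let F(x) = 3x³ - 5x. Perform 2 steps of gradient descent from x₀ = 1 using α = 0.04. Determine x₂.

0.785984

F′(x) = 9x² - 5
x₁ = 1 − 0.04·4 = 0.84
x₂ = 0.84 − 0.04·1.3504 = 0.785984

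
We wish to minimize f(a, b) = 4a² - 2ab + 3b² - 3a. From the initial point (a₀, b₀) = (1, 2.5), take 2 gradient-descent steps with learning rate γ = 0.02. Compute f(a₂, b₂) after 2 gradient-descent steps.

∇f = (8a - 2b - 3, -2a + 6b)
(a₁, b₁) = (1, 2.5) − 0.02·(0, 13) = (1, 2.24)
(a₂, b₂) = (1, 2.24) − 0.02·(0.52, 11.44) = (0.9896, 2.0112)
f(0.9896, 2.0112) = 9.10264192

9.10264192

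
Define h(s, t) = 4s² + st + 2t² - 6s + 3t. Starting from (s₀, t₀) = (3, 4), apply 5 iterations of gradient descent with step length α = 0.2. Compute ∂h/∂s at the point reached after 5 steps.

∇h = (8s + t - 6, s + 4t + 3)
Step 1: at (3, 4), ∇h = (22, 22) → (3, 4) − 0.2·(22, 22) = (-1.4, -0.4)
Step 2: at (-1.4, -0.4), ∇h = (-17.6, 0) → (-1.4, -0.4) − 0.2·(-17.6, 0) = (2.12, -0.4)
Step 3: at (2.12, -0.4), ∇h = (10.56, 3.52) → (2.12, -0.4) − 0.2·(10.56, 3.52) = (0.008, -1.104)
Step 4: at (0.008, -1.104), ∇h = (-7.04, -1.408) → (0.008, -1.104) − 0.2·(-7.04, -1.408) = (1.416, -0.8224)
Step 5: at (1.416, -0.8224), ∇h = (4.5056, 1.1264) → (1.416, -0.8224) − 0.2·(4.5056, 1.1264) = (0.51488, -1.04768)
∂h/∂s at (0.51488, -1.04768) = -2.92864

-2.92864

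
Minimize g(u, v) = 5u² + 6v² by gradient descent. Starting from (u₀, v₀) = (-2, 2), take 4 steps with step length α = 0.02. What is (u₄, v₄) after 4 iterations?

(-0.8192, 0.66724352)

∇g = (10u, 12v)
Step 1: at (-2, 2), ∇g = (-20, 24) → (-2, 2) − 0.02·(-20, 24) = (-1.6, 1.52)
Step 2: at (-1.6, 1.52), ∇g = (-16, 18.24) → (-1.6, 1.52) − 0.02·(-16, 18.24) = (-1.28, 1.1552)
Step 3: at (-1.28, 1.1552), ∇g = (-12.8, 13.8624) → (-1.28, 1.1552) − 0.02·(-12.8, 13.8624) = (-1.024, 0.877952)
Step 4: at (-1.024, 0.877952), ∇g = (-10.24, 10.535424) → (-1.024, 0.877952) − 0.02·(-10.24, 10.535424) = (-0.8192, 0.66724352)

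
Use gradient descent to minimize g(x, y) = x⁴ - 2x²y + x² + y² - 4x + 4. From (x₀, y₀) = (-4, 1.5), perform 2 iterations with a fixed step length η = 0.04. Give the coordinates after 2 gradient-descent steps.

(-22.66582016, 5.101408)

∇g = (4x³ - 4xy + 2x - 4, -2x² + 2y)
Step 1: at (-4, 1.5), ∇g = (-244, -29) → (-4, 1.5) − 0.04·(-244, -29) = (5.76, 2.66)
Step 2: at (5.76, 2.66), ∇g = (710.645504, -61.0352) → (5.76, 2.66) − 0.04·(710.645504, -61.0352) = (-22.66582016, 5.101408)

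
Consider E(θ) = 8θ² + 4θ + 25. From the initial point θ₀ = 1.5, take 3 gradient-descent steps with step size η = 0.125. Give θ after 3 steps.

-2

E′(θ) = 16θ + 4
Step 1: E′(1.5) = 28; θ₁ = 1.5 − 0.125·28 = -2
Step 2: E′(-2) = -28; θ₂ = -2 − 0.125·(-28) = 1.5
Step 3: E′(1.5) = 28; θ₃ = 1.5 − 0.125·28 = -2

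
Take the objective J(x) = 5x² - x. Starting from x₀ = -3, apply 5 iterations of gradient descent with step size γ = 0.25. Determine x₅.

J′(x) = 10x - 1
x₁ = -3 − 0.25·(-31) = 4.75
x₂ = 4.75 − 0.25·46.5 = -6.875
x₃ = -6.875 − 0.25·(-69.75) = 10.5625
x₄ = 10.5625 − 0.25·104.625 = -15.59375
x₅ = -15.59375 − 0.25·(-156.9375) = 23.640625

23.640625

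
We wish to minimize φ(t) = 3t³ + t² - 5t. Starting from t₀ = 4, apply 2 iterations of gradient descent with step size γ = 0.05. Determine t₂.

-7.815125

φ′(t) = 9t² + 2t - 5
Step 1: φ′(4) = 147; t₁ = 4 − 0.05·147 = -3.35
Step 2: φ′(-3.35) = 89.3025; t₂ = -3.35 − 0.05·89.3025 = -7.815125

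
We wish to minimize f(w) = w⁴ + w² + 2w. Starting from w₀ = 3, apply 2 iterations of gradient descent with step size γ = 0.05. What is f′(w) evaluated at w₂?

f′(w) = 4w³ + 2w + 2
w₁ = 3 − 0.05·116 = -2.8
w₂ = -2.8 − 0.05·(-91.408) = 1.7704
f′(w) at (1.7704) = 27.736773318656

27.736773318656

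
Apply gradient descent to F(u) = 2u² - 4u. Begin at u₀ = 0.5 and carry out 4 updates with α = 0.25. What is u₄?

1

F′(u) = 4u - 4
u₁ = 0.5 − 0.25·(-2) = 1
u₂ = 1 − 0.25·0 = 1
u₃ = 1 − 0.25·0 = 1
u₄ = 1 − 0.25·0 = 1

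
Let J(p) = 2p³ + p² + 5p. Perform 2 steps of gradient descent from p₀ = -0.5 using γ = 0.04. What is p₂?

J′(p) = 6p² + 2p + 5
Step 1: J′(-0.5) = 5.5; p₁ = -0.5 − 0.04·5.5 = -0.72
Step 2: J′(-0.72) = 6.6704; p₂ = -0.72 − 0.04·6.6704 = -0.986816

-0.986816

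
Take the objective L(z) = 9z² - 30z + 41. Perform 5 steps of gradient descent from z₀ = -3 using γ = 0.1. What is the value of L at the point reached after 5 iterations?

37.0453397504

L′(z) = 18z - 30
z₁ = -3 − 0.1·(-84) = 5.4
z₂ = 5.4 − 0.1·67.2 = -1.32
z₃ = -1.32 − 0.1·(-53.76) = 4.056
z₄ = 4.056 − 0.1·43.008 = -0.2448
z₅ = -0.2448 − 0.1·(-34.4064) = 3.19584
L(3.19584) = 37.0453397504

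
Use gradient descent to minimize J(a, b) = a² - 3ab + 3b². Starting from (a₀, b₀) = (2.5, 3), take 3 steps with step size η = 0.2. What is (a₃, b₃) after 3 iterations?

∇J = (2a - 3b, -3a + 6b)
(a₁, b₁) = (2.5, 3) − 0.2·(-4, 10.5) = (3.3, 0.9)
(a₂, b₂) = (3.3, 0.9) − 0.2·(3.9, -4.5) = (2.52, 1.8)
(a₃, b₃) = (2.52, 1.8) − 0.2·(-0.36, 3.24) = (2.592, 1.152)

(2.592, 1.152)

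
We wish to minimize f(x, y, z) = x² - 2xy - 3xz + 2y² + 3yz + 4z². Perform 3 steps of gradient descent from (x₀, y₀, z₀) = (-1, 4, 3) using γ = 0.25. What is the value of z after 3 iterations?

∇f = (2x - 2y - 3z, -2x + 4y + 3z, -3x + 3y + 8z)
(x₁, y₁, z₁) = (-1, 4, 3) − 0.25·(-19, 27, 39) = (3.75, -2.75, -6.75)
(x₂, y₂, z₂) = (3.75, -2.75, -6.75) − 0.25·(33.25, -38.75, -73.5) = (-4.5625, 6.9375, 11.625)
(x₃, y₃, z₃) = (-4.5625, 6.9375, 11.625) − 0.25·(-57.875, 71.75, 127.5) = (9.90625, -11, -20.25)
z = -20.25

-20.25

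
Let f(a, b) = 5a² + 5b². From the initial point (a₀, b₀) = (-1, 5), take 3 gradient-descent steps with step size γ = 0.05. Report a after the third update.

∇f = (10a, 10b)
Step 1: at (-1, 5), ∇f = (-10, 50) → (-1, 5) − 0.05·(-10, 50) = (-0.5, 2.5)
Step 2: at (-0.5, 2.5), ∇f = (-5, 25) → (-0.5, 2.5) − 0.05·(-5, 25) = (-0.25, 1.25)
Step 3: at (-0.25, 1.25), ∇f = (-2.5, 12.5) → (-0.25, 1.25) − 0.05·(-2.5, 12.5) = (-0.125, 0.625)
a = -0.125

-0.125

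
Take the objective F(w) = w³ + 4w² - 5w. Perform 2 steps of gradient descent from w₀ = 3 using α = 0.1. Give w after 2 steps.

-0.588

F′(w) = 3w² + 8w - 5
Step 1: F′(3) = 46; w₁ = 3 − 0.1·46 = -1.6
Step 2: F′(-1.6) = -10.12; w₂ = -1.6 − 0.1·(-10.12) = -0.588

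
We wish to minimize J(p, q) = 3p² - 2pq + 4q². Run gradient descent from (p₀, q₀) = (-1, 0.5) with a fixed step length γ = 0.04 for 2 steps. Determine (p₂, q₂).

(-0.5264, 0.1192)

∇J = (6p - 2q, -2p + 8q)
Step 1: at (-1, 0.5), ∇J = (-7, 6) → (-1, 0.5) − 0.04·(-7, 6) = (-0.72, 0.26)
Step 2: at (-0.72, 0.26), ∇J = (-4.84, 3.52) → (-0.72, 0.26) − 0.04·(-4.84, 3.52) = (-0.5264, 0.1192)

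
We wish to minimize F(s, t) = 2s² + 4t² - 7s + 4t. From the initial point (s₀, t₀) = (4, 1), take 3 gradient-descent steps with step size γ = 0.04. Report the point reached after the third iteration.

(3.083584, -0.028352)

∇F = (4s - 7, 8t + 4)
Step 1: at (4, 1), ∇F = (9, 12) → (4, 1) − 0.04·(9, 12) = (3.64, 0.52)
Step 2: at (3.64, 0.52), ∇F = (7.56, 8.16) → (3.64, 0.52) − 0.04·(7.56, 8.16) = (3.3376, 0.1936)
Step 3: at (3.3376, 0.1936), ∇F = (6.3504, 5.5488) → (3.3376, 0.1936) − 0.04·(6.3504, 5.5488) = (3.083584, -0.028352)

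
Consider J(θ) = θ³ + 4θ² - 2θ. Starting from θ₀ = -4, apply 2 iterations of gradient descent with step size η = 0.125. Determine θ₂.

-12.1484375

J′(θ) = 3θ² + 8θ - 2
θ₁ = -4 − 0.125·14 = -5.75
θ₂ = -5.75 − 0.125·51.1875 = -12.1484375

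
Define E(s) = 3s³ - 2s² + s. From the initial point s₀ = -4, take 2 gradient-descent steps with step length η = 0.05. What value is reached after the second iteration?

E′(s) = 9s² - 4s + 1
s₁ = -4 − 0.05·161 = -12.05
s₂ = -12.05 − 0.05·1356.0225 = -79.851125

-79.851125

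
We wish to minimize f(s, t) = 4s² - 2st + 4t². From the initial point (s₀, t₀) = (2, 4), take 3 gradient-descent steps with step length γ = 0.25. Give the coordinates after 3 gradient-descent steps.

∇f = (8s - 2t, -2s + 8t)
Step 1: at (2, 4), ∇f = (8, 28) → (2, 4) − 0.25·(8, 28) = (0, -3)
Step 2: at (0, -3), ∇f = (6, -24) → (0, -3) − 0.25·(6, -24) = (-1.5, 3)
Step 3: at (-1.5, 3), ∇f = (-18, 27) → (-1.5, 3) − 0.25·(-18, 27) = (3, -3.75)

(3, -3.75)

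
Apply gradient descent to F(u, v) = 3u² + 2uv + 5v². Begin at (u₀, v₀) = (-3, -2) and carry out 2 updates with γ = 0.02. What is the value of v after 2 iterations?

-1.0816

∇F = (6u + 2v, 2u + 10v)
(u₁, v₁) = (-3, -2) − 0.02·(-22, -26) = (-2.56, -1.48)
(u₂, v₂) = (-2.56, -1.48) − 0.02·(-18.32, -19.92) = (-2.1936, -1.0816)
v = -1.0816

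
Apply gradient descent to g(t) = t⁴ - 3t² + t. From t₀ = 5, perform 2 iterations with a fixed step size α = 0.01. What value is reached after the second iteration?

g′(t) = 4t³ - 6t + 1
Step 1: g′(5) = 471; t₁ = 5 − 0.01·471 = 0.29
Step 2: g′(0.29) = -0.642444; t₂ = 0.29 − 0.01·(-0.642444) = 0.29642444

0.29642444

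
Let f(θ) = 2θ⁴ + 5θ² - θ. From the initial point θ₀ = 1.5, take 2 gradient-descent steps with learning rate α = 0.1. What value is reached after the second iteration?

f′(θ) = 8θ³ + 10θ - 1
θ₁ = 1.5 − 0.1·41 = -2.6
θ₂ = -2.6 − 0.1·(-167.608) = 14.1608

14.1608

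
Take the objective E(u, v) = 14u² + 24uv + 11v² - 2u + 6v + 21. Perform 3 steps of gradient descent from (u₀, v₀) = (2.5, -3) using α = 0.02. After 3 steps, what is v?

∇E = (28u + 24v - 2, 24u + 22v + 6)
Step 1: at (2.5, -3), ∇E = (-4, 0) → (2.5, -3) − 0.02·(-4, 0) = (2.58, -3)
Step 2: at (2.58, -3), ∇E = (-1.76, 1.92) → (2.58, -3) − 0.02·(-1.76, 1.92) = (2.6152, -3.0384)
Step 3: at (2.6152, -3.0384), ∇E = (-1.696, 1.92) → (2.6152, -3.0384) − 0.02·(-1.696, 1.92) = (2.64912, -3.0768)
v = -3.0768

-3.0768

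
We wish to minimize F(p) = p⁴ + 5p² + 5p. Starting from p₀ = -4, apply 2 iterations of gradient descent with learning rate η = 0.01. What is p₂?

-0.97919884

F′(p) = 4p³ + 10p + 5
p₁ = -4 − 0.01·(-291) = -1.09
p₂ = -1.09 − 0.01·(-11.080116) = -0.97919884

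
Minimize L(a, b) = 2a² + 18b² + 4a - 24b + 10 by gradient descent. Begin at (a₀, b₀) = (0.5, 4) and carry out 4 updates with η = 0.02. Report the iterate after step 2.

(0.2696, 0.928)

∇L = (4a + 4, 36b - 24)
(a₁, b₁) = (0.5, 4) − 0.02·(6, 120) = (0.38, 1.6)
(a₂, b₂) = (0.38, 1.6) − 0.02·(5.52, 33.6) = (0.2696, 0.928)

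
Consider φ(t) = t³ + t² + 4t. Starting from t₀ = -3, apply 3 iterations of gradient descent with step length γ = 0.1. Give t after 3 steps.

φ′(t) = 3t² + 2t + 4
t₁ = -3 − 0.1·25 = -5.5
t₂ = -5.5 − 0.1·83.75 = -13.875
t₃ = -13.875 − 0.1·553.796875 = -69.2546875

-69.2546875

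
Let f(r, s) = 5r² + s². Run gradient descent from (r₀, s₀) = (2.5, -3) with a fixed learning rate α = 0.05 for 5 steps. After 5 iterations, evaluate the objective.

∇f = (10r, 2s)
Step 1: at (2.5, -3), ∇f = (25, -6) → (2.5, -3) − 0.05·(25, -6) = (1.25, -2.7)
Step 2: at (1.25, -2.7), ∇f = (12.5, -5.4) → (1.25, -2.7) − 0.05·(12.5, -5.4) = (0.625, -2.43)
Step 3: at (0.625, -2.43), ∇f = (6.25, -4.86) → (0.625, -2.43) − 0.05·(6.25, -4.86) = (0.3125, -2.187)
Step 4: at (0.3125, -2.187), ∇f = (3.125, -4.374) → (0.3125, -2.187) − 0.05·(3.125, -4.374) = (0.15625, -1.9683)
Step 5: at (0.15625, -1.9683), ∇f = (1.5625, -3.9366) → (0.15625, -1.9683) − 0.05·(1.5625, -3.9366) = (0.078125, -1.77147)
f(0.078125, -1.77147) = 3.168623539025

3.168623539025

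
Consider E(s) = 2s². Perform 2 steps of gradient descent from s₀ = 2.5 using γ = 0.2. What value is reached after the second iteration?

E′(s) = 4s
s₁ = 2.5 − 0.2·10 = 0.5
s₂ = 0.5 − 0.2·2 = 0.1

0.1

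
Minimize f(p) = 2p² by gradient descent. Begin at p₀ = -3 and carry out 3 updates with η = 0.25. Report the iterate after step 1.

f′(p) = 4p
Step 1: f′(-3) = -12; p₁ = -3 − 0.25·(-12) = 0

0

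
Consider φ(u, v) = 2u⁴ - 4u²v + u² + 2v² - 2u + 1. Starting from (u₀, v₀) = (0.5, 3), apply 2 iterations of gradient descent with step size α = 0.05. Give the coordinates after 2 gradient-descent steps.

∇φ = (8u³ - 8uv + 2u - 2, -4u² + 4v)
(u₁, v₁) = (0.5, 3) − 0.05·(-12, 11) = (1.1, 2.45)
(u₂, v₂) = (1.1, 2.45) − 0.05·(-10.712, 4.96) = (1.6356, 2.202)

(1.6356, 2.202)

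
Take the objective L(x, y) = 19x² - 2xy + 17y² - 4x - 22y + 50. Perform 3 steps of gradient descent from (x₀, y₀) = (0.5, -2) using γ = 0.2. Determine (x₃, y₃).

∇L = (38x - 2y - 4, -2x + 34y - 22)
Step 1: at (0.5, -2), ∇L = (19, -91) → (0.5, -2) − 0.2·(19, -91) = (-3.3, 16.2)
Step 2: at (-3.3, 16.2), ∇L = (-161.8, 535.4) → (-3.3, 16.2) − 0.2·(-161.8, 535.4) = (29.06, -90.88)
Step 3: at (29.06, -90.88), ∇L = (1282.04, -3170.04) → (29.06, -90.88) − 0.2·(1282.04, -3170.04) = (-227.348, 543.128)

(-227.348, 543.128)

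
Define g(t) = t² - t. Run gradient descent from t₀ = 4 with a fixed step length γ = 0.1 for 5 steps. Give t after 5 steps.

1.64688

g′(t) = 2t - 1
t₁ = 4 − 0.1·7 = 3.3
t₂ = 3.3 − 0.1·5.6 = 2.74
t₃ = 2.74 − 0.1·4.48 = 2.292
t₄ = 2.292 − 0.1·3.584 = 1.9336
t₅ = 1.9336 − 0.1·2.8672 = 1.64688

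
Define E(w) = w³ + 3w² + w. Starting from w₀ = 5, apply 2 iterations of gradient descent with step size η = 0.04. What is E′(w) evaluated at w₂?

E′(w) = 3w² + 6w + 1
Step 1: E′(5) = 106; w₁ = 5 − 0.04·106 = 0.76
Step 2: E′(0.76) = 7.2928; w₂ = 0.76 − 0.04·7.2928 = 0.468288
E′(w) at (0.468288) = 4.467608952832

4.467608952832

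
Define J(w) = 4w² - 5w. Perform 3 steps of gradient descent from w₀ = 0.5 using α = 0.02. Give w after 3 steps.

0.550912

J′(w) = 8w - 5
Step 1: J′(0.5) = -1; w₁ = 0.5 − 0.02·(-1) = 0.52
Step 2: J′(0.52) = -0.84; w₂ = 0.52 − 0.02·(-0.84) = 0.5368
Step 3: J′(0.5368) = -0.7056; w₃ = 0.5368 − 0.02·(-0.7056) = 0.550912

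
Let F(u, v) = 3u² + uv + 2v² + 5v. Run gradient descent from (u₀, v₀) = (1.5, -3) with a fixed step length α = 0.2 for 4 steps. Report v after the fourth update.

∇F = (6u + v, u + 4v + 5)
Step 1: at (1.5, -3), ∇F = (6, -5.5) → (1.5, -3) − 0.2·(6, -5.5) = (0.3, -1.9)
Step 2: at (0.3, -1.9), ∇F = (-0.1, -2.3) → (0.3, -1.9) − 0.2·(-0.1, -2.3) = (0.32, -1.44)
Step 3: at (0.32, -1.44), ∇F = (0.48, -0.44) → (0.32, -1.44) − 0.2·(0.48, -0.44) = (0.224, -1.352)
Step 4: at (0.224, -1.352), ∇F = (-0.008, -0.184) → (0.224, -1.352) − 0.2·(-0.008, -0.184) = (0.2256, -1.3152)
v = -1.3152

-1.3152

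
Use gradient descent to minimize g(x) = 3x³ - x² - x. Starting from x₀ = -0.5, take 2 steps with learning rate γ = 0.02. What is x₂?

g′(x) = 9x² - 2x - 1
x₁ = -0.5 − 0.02·2.25 = -0.545
x₂ = -0.545 − 0.02·2.763225 = -0.6002645

-0.6002645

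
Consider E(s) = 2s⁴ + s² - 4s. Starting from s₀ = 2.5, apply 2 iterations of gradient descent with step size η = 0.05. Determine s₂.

18.7288

E′(s) = 8s³ + 2s - 4
s₁ = 2.5 − 0.05·126 = -3.8
s₂ = -3.8 − 0.05·(-450.576) = 18.7288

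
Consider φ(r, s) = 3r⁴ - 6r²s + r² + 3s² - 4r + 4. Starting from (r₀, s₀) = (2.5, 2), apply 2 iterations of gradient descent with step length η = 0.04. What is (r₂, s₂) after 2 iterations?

(2.73613312, 3.967904)

∇φ = (12r³ - 12rs + 2r - 4, -6r² + 6s)
(r₁, s₁) = (2.5, 2) − 0.04·(128.5, -25.5) = (-2.64, 3.02)
(r₂, s₂) = (-2.64, 3.02) − 0.04·(-134.403328, -23.6976) = (2.73613312, 3.967904)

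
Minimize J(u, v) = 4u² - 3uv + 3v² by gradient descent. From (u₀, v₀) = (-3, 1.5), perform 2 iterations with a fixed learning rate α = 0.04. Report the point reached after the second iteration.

(-1.1712, 0.3696)

∇J = (8u - 3v, -3u + 6v)
Step 1: at (-3, 1.5), ∇J = (-28.5, 18) → (-3, 1.5) − 0.04·(-28.5, 18) = (-1.86, 0.78)
Step 2: at (-1.86, 0.78), ∇J = (-17.22, 10.26) → (-1.86, 0.78) − 0.04·(-17.22, 10.26) = (-1.1712, 0.3696)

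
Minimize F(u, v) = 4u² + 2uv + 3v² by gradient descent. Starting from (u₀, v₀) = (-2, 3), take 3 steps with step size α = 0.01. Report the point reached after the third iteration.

(-1.715312, 2.59892)

∇F = (8u + 2v, 2u + 6v)
(u₁, v₁) = (-2, 3) − 0.01·(-10, 14) = (-1.9, 2.86)
(u₂, v₂) = (-1.9, 2.86) − 0.01·(-9.48, 13.36) = (-1.8052, 2.7264)
(u₃, v₃) = (-1.8052, 2.7264) − 0.01·(-8.9888, 12.748) = (-1.715312, 2.59892)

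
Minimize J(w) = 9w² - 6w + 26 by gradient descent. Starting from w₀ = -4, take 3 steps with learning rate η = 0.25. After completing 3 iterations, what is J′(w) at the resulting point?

3344.25

J′(w) = 18w - 6
w₁ = -4 − 0.25·(-78) = 15.5
w₂ = 15.5 − 0.25·273 = -52.75
w₃ = -52.75 − 0.25·(-955.5) = 186.125
J′(w) at (186.125) = 3344.25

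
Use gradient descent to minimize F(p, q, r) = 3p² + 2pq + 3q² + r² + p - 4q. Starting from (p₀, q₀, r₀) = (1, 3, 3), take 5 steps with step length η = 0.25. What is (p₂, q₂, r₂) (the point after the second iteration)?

∇F = (6p + 2q + 1, 2p + 6q - 4, 2r)
(p₁, q₁, r₁) = (1, 3, 3) − 0.25·(13, 16, 6) = (-2.25, -1, 1.5)
(p₂, q₂, r₂) = (-2.25, -1, 1.5) − 0.25·(-14.5, -14.5, 3) = (1.375, 2.625, 0.75)

(1.375, 2.625, 0.75)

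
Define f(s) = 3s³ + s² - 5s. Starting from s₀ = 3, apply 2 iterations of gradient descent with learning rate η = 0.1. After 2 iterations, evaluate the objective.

f′(s) = 9s² + 2s - 5
s₁ = 3 − 0.1·82 = -5.2
s₂ = -5.2 − 0.1·227.96 = -27.996
f(-27.996) = -64904.024015808

-64904.024015808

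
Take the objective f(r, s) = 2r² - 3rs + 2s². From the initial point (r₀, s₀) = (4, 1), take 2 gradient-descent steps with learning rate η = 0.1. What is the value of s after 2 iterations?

∇f = (4r - 3s, -3r + 4s)
Step 1: at (4, 1), ∇f = (13, -8) → (4, 1) − 0.1·(13, -8) = (2.7, 1.8)
Step 2: at (2.7, 1.8), ∇f = (5.4, -0.9) → (2.7, 1.8) − 0.1·(5.4, -0.9) = (2.16, 1.89)
s = 1.89

1.89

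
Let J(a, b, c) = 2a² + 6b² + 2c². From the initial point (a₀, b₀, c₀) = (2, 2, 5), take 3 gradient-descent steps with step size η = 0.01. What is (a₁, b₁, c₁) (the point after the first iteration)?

∇J = (4a, 12b, 4c)
Step 1: at (2, 2, 5), ∇J = (8, 24, 20) → (2, 2, 5) − 0.01·(8, 24, 20) = (1.92, 1.76, 4.8)

(1.92, 1.76, 4.8)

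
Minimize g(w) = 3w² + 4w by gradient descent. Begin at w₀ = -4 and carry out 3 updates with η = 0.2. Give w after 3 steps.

g′(w) = 6w + 4
Step 1: g′(-4) = -20; w₁ = -4 − 0.2·(-20) = 0
Step 2: g′(0) = 4; w₂ = 0 − 0.2·4 = -0.8
Step 3: g′(-0.8) = -0.8; w₃ = -0.8 − 0.2·(-0.8) = -0.64

-0.64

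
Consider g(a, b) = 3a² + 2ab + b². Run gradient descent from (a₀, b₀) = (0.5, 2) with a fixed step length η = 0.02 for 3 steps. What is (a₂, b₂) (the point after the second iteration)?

∇g = (6a + 2b, 2a + 2b)
Step 1: at (0.5, 2), ∇g = (7, 5) → (0.5, 2) − 0.02·(7, 5) = (0.36, 1.9)
Step 2: at (0.36, 1.9), ∇g = (5.96, 4.52) → (0.36, 1.9) − 0.02·(5.96, 4.52) = (0.2408, 1.8096)

(0.2408, 1.8096)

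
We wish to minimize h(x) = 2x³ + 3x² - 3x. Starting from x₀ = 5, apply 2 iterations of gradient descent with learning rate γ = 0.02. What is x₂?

h′(x) = 6x² + 6x - 3
Step 1: h′(5) = 177; x₁ = 5 − 0.02·177 = 1.46
Step 2: h′(1.46) = 18.5496; x₂ = 1.46 − 0.02·18.5496 = 1.089008

1.089008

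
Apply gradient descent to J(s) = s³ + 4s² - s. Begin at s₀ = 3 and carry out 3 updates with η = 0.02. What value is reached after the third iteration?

1.118504

J′(s) = 3s² + 8s - 1
s₁ = 3 − 0.02·50 = 2
s₂ = 2 − 0.02·27 = 1.46
s₃ = 1.46 − 0.02·17.0748 = 1.118504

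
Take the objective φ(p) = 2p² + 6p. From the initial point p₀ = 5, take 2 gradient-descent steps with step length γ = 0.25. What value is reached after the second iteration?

φ′(p) = 4p + 6
Step 1: φ′(5) = 26; p₁ = 5 − 0.25·26 = -1.5
Step 2: φ′(-1.5) = 0; p₂ = -1.5 − 0.25·0 = -1.5

-1.5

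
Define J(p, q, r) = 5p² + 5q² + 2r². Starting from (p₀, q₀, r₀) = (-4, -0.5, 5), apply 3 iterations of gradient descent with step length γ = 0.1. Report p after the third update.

0

∇J = (10p, 10q, 4r)
Step 1: at (-4, -0.5, 5), ∇J = (-40, -5, 20) → (-4, -0.5, 5) − 0.1·(-40, -5, 20) = (0, 0, 3)
Step 2: at (0, 0, 3), ∇J = (0, 0, 12) → (0, 0, 3) − 0.1·(0, 0, 12) = (0, 0, 1.8)
Step 3: at (0, 0, 1.8), ∇J = (0, 0, 7.2) → (0, 0, 1.8) − 0.1·(0, 0, 7.2) = (0, 0, 1.08)
p = 0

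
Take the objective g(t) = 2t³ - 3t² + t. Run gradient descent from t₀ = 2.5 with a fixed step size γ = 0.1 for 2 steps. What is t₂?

g′(t) = 6t² - 6t + 1
t₁ = 2.5 − 0.1·23.5 = 0.15
t₂ = 0.15 − 0.1·0.235 = 0.1265

0.1265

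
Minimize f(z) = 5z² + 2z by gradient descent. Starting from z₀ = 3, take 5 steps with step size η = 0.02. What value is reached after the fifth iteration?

f′(z) = 10z + 2
Step 1: f′(3) = 32; z₁ = 3 − 0.02·32 = 2.36
Step 2: f′(2.36) = 25.6; z₂ = 2.36 − 0.02·25.6 = 1.848
Step 3: f′(1.848) = 20.48; z₃ = 1.848 − 0.02·20.48 = 1.4384
Step 4: f′(1.4384) = 16.384; z₄ = 1.4384 − 0.02·16.384 = 1.11072
Step 5: f′(1.11072) = 13.1072; z₅ = 1.11072 − 0.02·13.1072 = 0.848576

0.848576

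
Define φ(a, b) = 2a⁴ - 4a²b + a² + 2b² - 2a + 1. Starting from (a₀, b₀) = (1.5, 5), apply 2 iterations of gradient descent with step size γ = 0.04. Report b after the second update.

∇φ = (8a³ - 8ab + 2a - 2, -4a² + 4b)
(a₁, b₁) = (1.5, 5) − 0.04·(-32, 11) = (2.78, 4.56)
(a₂, b₂) = (2.78, 4.56) − 0.04·(74.025216, -12.6736) = (-0.18100864, 5.066944)
b = 5.066944

5.066944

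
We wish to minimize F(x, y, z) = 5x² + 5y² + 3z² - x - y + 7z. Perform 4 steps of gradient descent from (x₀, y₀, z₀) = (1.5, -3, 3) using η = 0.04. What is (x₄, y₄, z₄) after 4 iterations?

∇F = (10x - 1, 10y - 1, 6z + 7)
Step 1: at (1.5, -3, 3), ∇F = (14, -31, 25) → (1.5, -3, 3) − 0.04·(14, -31, 25) = (0.94, -1.76, 2)
Step 2: at (0.94, -1.76, 2), ∇F = (8.4, -18.6, 19) → (0.94, -1.76, 2) − 0.04·(8.4, -18.6, 19) = (0.604, -1.016, 1.24)
Step 3: at (0.604, -1.016, 1.24), ∇F = (5.04, -11.16, 14.44) → (0.604, -1.016, 1.24) − 0.04·(5.04, -11.16, 14.44) = (0.4024, -0.5696, 0.6624)
Step 4: at (0.4024, -0.5696, 0.6624), ∇F = (3.024, -6.696, 10.9744) → (0.4024, -0.5696, 0.6624) − 0.04·(3.024, -6.696, 10.9744) = (0.28144, -0.30176, 0.223424)

(0.28144, -0.30176, 0.223424)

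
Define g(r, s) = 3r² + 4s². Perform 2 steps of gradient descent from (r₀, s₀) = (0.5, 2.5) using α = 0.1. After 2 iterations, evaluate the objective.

0.0592

∇g = (6r, 8s)
(r₁, s₁) = (0.5, 2.5) − 0.1·(3, 20) = (0.2, 0.5)
(r₂, s₂) = (0.2, 0.5) − 0.1·(1.2, 4) = (0.08, 0.1)
g(0.08, 0.1) = 0.0592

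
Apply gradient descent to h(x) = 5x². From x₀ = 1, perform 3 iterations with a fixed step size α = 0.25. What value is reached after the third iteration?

h′(x) = 10x
Step 1: h′(1) = 10; x₁ = 1 − 0.25·10 = -1.5
Step 2: h′(-1.5) = -15; x₂ = -1.5 − 0.25·(-15) = 2.25
Step 3: h′(2.25) = 22.5; x₃ = 2.25 − 0.25·22.5 = -3.375

-3.375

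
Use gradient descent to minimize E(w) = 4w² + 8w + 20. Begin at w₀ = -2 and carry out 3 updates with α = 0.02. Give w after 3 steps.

E′(w) = 8w + 8
Step 1: E′(-2) = -8; w₁ = -2 − 0.02·(-8) = -1.84
Step 2: E′(-1.84) = -6.72; w₂ = -1.84 − 0.02·(-6.72) = -1.7056
Step 3: E′(-1.7056) = -5.6448; w₃ = -1.7056 − 0.02·(-5.6448) = -1.592704

-1.592704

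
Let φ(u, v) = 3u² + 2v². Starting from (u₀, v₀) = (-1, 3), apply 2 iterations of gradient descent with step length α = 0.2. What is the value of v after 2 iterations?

0.12

∇φ = (6u, 4v)
(u₁, v₁) = (-1, 3) − 0.2·(-6, 12) = (0.2, 0.6)
(u₂, v₂) = (0.2, 0.6) − 0.2·(1.2, 2.4) = (-0.04, 0.12)
v = 0.12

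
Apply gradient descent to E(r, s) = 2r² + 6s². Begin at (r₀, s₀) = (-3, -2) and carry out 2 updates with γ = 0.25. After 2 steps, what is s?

∇E = (4r, 12s)
Step 1: at (-3, -2), ∇E = (-12, -24) → (-3, -2) − 0.25·(-12, -24) = (0, 4)
Step 2: at (0, 4), ∇E = (0, 48) → (0, 4) − 0.25·(0, 48) = (0, -8)
s = -8

-8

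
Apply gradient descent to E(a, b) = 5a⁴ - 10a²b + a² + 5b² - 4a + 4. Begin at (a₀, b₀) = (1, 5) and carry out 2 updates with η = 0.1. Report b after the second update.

∇E = (20a³ - 20ab + 2a - 4, -10a² + 10b)
(a₁, b₁) = (1, 5) − 0.1·(-82, 40) = (9.2, 1)
(a₂, b₂) = (9.2, 1) − 0.1·(15404.16, -836.4) = (-1531.216, 84.64)
b = 84.64

84.64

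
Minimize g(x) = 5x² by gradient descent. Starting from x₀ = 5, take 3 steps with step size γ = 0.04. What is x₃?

1.08

g′(x) = 10x
x₁ = 5 − 0.04·50 = 3
x₂ = 3 − 0.04·30 = 1.8
x₃ = 1.8 − 0.04·18 = 1.08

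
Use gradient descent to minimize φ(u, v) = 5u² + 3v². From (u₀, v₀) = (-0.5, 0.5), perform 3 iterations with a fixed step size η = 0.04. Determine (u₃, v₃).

∇φ = (10u, 6v)
Step 1: at (-0.5, 0.5), ∇φ = (-5, 3) → (-0.5, 0.5) − 0.04·(-5, 3) = (-0.3, 0.38)
Step 2: at (-0.3, 0.38), ∇φ = (-3, 2.28) → (-0.3, 0.38) − 0.04·(-3, 2.28) = (-0.18, 0.2888)
Step 3: at (-0.18, 0.2888), ∇φ = (-1.8, 1.7328) → (-0.18, 0.2888) − 0.04·(-1.8, 1.7328) = (-0.108, 0.219488)

(-0.108, 0.219488)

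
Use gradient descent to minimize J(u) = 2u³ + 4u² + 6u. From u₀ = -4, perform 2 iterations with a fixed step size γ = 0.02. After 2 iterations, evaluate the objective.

J′(u) = 6u² + 8u + 6
Step 1: J′(-4) = 70; u₁ = -4 − 0.02·70 = -5.4
Step 2: J′(-5.4) = 137.76; u₂ = -5.4 − 0.02·137.76 = -8.1552
J(-8.1552) = -867.662506377216

-867.662506377216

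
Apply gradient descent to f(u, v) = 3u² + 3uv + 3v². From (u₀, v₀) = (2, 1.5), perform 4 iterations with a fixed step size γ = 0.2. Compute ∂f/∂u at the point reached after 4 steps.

∇f = (6u + 3v, 3u + 6v)
(u₁, v₁) = (2, 1.5) − 0.2·(16.5, 15) = (-1.3, -1.5)
(u₂, v₂) = (-1.3, -1.5) − 0.2·(-12.3, -12.9) = (1.16, 1.08)
(u₃, v₃) = (1.16, 1.08) − 0.2·(10.2, 9.96) = (-0.88, -0.912)
(u₄, v₄) = (-0.88, -0.912) − 0.2·(-8.016, -8.112) = (0.7232, 0.7104)
∂f/∂u at (0.7232, 0.7104) = 6.4704

6.4704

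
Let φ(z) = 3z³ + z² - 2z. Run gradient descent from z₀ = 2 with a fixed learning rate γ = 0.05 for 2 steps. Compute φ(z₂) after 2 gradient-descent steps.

-0.317440445875

φ′(z) = 9z² + 2z - 2
Step 1: φ′(2) = 38; z₁ = 2 − 0.05·38 = 0.1
Step 2: φ′(0.1) = -1.71; z₂ = 0.1 − 0.05·(-1.71) = 0.1855
φ(0.1855) = -0.317440445875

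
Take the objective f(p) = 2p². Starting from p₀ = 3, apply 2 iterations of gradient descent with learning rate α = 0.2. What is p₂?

f′(p) = 4p
p₁ = 3 − 0.2·12 = 0.6
p₂ = 0.6 − 0.2·2.4 = 0.12

0.12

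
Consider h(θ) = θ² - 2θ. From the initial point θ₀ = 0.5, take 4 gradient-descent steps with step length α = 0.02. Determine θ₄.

0.57532672

h′(θ) = 2θ - 2
Step 1: h′(0.5) = -1; θ₁ = 0.5 − 0.02·(-1) = 0.52
Step 2: h′(0.52) = -0.96; θ₂ = 0.52 − 0.02·(-0.96) = 0.5392
Step 3: h′(0.5392) = -0.9216; θ₃ = 0.5392 − 0.02·(-0.9216) = 0.557632
Step 4: h′(0.557632) = -0.884736; θ₄ = 0.557632 − 0.02·(-0.884736) = 0.57532672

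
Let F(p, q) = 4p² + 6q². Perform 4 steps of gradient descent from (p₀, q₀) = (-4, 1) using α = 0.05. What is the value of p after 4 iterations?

∇F = (8p, 12q)
Step 1: at (-4, 1), ∇F = (-32, 12) → (-4, 1) − 0.05·(-32, 12) = (-2.4, 0.4)
Step 2: at (-2.4, 0.4), ∇F = (-19.2, 4.8) → (-2.4, 0.4) − 0.05·(-19.2, 4.8) = (-1.44, 0.16)
Step 3: at (-1.44, 0.16), ∇F = (-11.52, 1.92) → (-1.44, 0.16) − 0.05·(-11.52, 1.92) = (-0.864, 0.064)
Step 4: at (-0.864, 0.064), ∇F = (-6.912, 0.768) → (-0.864, 0.064) − 0.05·(-6.912, 0.768) = (-0.5184, 0.0256)
p = -0.5184

-0.5184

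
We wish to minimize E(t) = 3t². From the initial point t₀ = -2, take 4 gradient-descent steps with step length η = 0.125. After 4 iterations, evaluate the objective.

0.00018310546875

E′(t) = 6t
Step 1: E′(-2) = -12; t₁ = -2 − 0.125·(-12) = -0.5
Step 2: E′(-0.5) = -3; t₂ = -0.5 − 0.125·(-3) = -0.125
Step 3: E′(-0.125) = -0.75; t₃ = -0.125 − 0.125·(-0.75) = -0.03125
Step 4: E′(-0.03125) = -0.1875; t₄ = -0.03125 − 0.125·(-0.1875) = -0.0078125
E(-0.0078125) = 0.00018310546875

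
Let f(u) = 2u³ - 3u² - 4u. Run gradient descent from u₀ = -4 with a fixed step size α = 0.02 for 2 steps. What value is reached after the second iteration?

-11.791488

f′(u) = 6u² - 6u - 4
Step 1: f′(-4) = 116; u₁ = -4 − 0.02·116 = -6.32
Step 2: f′(-6.32) = 273.5744; u₂ = -6.32 − 0.02·273.5744 = -11.791488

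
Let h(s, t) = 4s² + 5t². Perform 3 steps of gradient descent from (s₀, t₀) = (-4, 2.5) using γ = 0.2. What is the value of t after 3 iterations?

∇h = (8s, 10t)
(s₁, t₁) = (-4, 2.5) − 0.2·(-32, 25) = (2.4, -2.5)
(s₂, t₂) = (2.4, -2.5) − 0.2·(19.2, -25) = (-1.44, 2.5)
(s₃, t₃) = (-1.44, 2.5) − 0.2·(-11.52, 25) = (0.864, -2.5)
t = -2.5

-2.5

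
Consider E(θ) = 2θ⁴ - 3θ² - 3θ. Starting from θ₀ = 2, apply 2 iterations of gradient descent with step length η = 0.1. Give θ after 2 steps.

E′(θ) = 8θ³ - 6θ - 3
Step 1: E′(2) = 49; θ₁ = 2 − 0.1·49 = -2.9
Step 2: E′(-2.9) = -180.712; θ₂ = -2.9 − 0.1·(-180.712) = 15.1712

15.1712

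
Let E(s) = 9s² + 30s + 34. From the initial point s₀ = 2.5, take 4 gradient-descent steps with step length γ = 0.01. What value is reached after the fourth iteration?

0.217174

E′(s) = 18s + 30
s₁ = 2.5 − 0.01·75 = 1.75
s₂ = 1.75 − 0.01·61.5 = 1.135
s₃ = 1.135 − 0.01·50.43 = 0.6307
s₄ = 0.6307 − 0.01·41.3526 = 0.217174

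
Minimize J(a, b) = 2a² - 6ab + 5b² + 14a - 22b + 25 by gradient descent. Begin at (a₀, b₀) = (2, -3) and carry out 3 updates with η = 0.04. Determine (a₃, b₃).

(-0.665984, 1.228096)

∇J = (4a - 6b + 14, -6a + 10b - 22)
Step 1: at (2, -3), ∇J = (40, -64) → (2, -3) − 0.04·(40, -64) = (0.4, -0.44)
Step 2: at (0.4, -0.44), ∇J = (18.24, -28.8) → (0.4, -0.44) − 0.04·(18.24, -28.8) = (-0.3296, 0.712)
Step 3: at (-0.3296, 0.712), ∇J = (8.4096, -12.9024) → (-0.3296, 0.712) − 0.04·(8.4096, -12.9024) = (-0.665984, 1.228096)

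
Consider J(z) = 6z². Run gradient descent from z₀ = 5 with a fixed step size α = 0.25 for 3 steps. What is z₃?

J′(z) = 12z
z₁ = 5 − 0.25·60 = -10
z₂ = -10 − 0.25·(-120) = 20
z₃ = 20 − 0.25·240 = -40

-40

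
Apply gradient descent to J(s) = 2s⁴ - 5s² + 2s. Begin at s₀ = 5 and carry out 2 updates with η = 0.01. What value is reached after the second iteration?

2.39563264

J′(s) = 8s³ - 10s + 2
Step 1: J′(5) = 952; s₁ = 5 − 0.01·952 = -4.52
Step 2: J′(-4.52) = -691.563264; s₂ = -4.52 − 0.01·(-691.563264) = 2.39563264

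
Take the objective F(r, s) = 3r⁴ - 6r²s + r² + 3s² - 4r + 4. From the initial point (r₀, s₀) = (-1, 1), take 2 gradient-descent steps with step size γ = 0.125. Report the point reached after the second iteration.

(-0.0390625, 0.296875)

∇F = (12r³ - 12rs + 2r - 4, -6r² + 6s)
(r₁, s₁) = (-1, 1) − 0.125·(-6, 0) = (-0.25, 1)
(r₂, s₂) = (-0.25, 1) − 0.125·(-1.6875, 5.625) = (-0.0390625, 0.296875)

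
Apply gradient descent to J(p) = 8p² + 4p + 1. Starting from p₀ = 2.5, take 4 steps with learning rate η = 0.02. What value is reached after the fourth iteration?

J′(p) = 16p + 4
p₁ = 2.5 − 0.02·44 = 1.62
p₂ = 1.62 − 0.02·29.92 = 1.0216
p₃ = 1.0216 − 0.02·20.3456 = 0.614688
p₄ = 0.614688 − 0.02·13.835008 = 0.33798784

0.33798784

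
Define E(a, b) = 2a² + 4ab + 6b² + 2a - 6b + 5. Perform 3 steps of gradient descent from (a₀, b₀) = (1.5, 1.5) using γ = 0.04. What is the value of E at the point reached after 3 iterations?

∇E = (4a + 4b + 2, 4a + 12b - 6)
Step 1: at (1.5, 1.5), ∇E = (14, 18) → (1.5, 1.5) − 0.04·(14, 18) = (0.94, 0.78)
Step 2: at (0.94, 0.78), ∇E = (8.88, 7.12) → (0.94, 0.78) − 0.04·(8.88, 7.12) = (0.5848, 0.4952)
Step 3: at (0.5848, 0.4952), ∇E = (6.32, 2.2816) → (0.5848, 0.4952) − 0.04·(6.32, 2.2816) = (0.332, 0.403936)
E(0.332, 0.403936) = 4.976244760576

4.976244760576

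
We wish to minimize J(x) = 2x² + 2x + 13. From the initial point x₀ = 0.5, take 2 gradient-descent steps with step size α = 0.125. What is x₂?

J′(x) = 4x + 2
x₁ = 0.5 − 0.125·4 = 0
x₂ = 0 − 0.125·2 = -0.25

-0.25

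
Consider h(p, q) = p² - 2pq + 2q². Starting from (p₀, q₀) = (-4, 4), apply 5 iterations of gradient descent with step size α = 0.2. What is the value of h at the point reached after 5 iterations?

0.12292096

∇h = (2p - 2q, -2p + 4q)
Step 1: at (-4, 4), ∇h = (-16, 24) → (-4, 4) − 0.2·(-16, 24) = (-0.8, -0.8)
Step 2: at (-0.8, -0.8), ∇h = (0, -1.6) → (-0.8, -0.8) − 0.2·(0, -1.6) = (-0.8, -0.48)
Step 3: at (-0.8, -0.48), ∇h = (-0.64, -0.32) → (-0.8, -0.48) − 0.2·(-0.64, -0.32) = (-0.672, -0.416)
Step 4: at (-0.672, -0.416), ∇h = (-0.512, -0.32) → (-0.672, -0.416) − 0.2·(-0.512, -0.32) = (-0.5696, -0.352)
Step 5: at (-0.5696, -0.352), ∇h = (-0.4352, -0.2688) → (-0.5696, -0.352) − 0.2·(-0.4352, -0.2688) = (-0.48256, -0.29824)
h(-0.48256, -0.29824) = 0.12292096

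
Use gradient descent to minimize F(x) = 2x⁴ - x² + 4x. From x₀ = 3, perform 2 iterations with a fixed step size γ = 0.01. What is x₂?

0.78631552

F′(x) = 8x³ - 2x + 4
x₁ = 3 − 0.01·214 = 0.86
x₂ = 0.86 − 0.01·7.368448 = 0.78631552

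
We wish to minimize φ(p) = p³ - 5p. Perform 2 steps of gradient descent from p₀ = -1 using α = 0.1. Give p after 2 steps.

φ′(p) = 3p² - 5
Step 1: φ′(-1) = -2; p₁ = -1 − 0.1·(-2) = -0.8
Step 2: φ′(-0.8) = -3.08; p₂ = -0.8 − 0.1·(-3.08) = -0.492

-0.492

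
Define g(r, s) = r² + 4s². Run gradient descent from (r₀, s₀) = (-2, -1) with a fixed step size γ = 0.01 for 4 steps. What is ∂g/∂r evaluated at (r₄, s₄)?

-3.68947264

∇g = (2r, 8s)
(r₁, s₁) = (-2, -1) − 0.01·(-4, -8) = (-1.96, -0.92)
(r₂, s₂) = (-1.96, -0.92) − 0.01·(-3.92, -7.36) = (-1.9208, -0.8464)
(r₃, s₃) = (-1.9208, -0.8464) − 0.01·(-3.8416, -6.7712) = (-1.882384, -0.778688)
(r₄, s₄) = (-1.882384, -0.778688) − 0.01·(-3.764768, -6.229504) = (-1.84473632, -0.71639296)
∂g/∂r at (-1.84473632, -0.71639296) = -3.68947264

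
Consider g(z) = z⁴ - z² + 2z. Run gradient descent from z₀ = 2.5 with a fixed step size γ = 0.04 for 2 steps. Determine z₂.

g′(z) = 4z³ - 2z + 2
z₁ = 2.5 − 0.04·59.5 = 0.12
z₂ = 0.12 − 0.04·1.766912 = 0.04932352

0.04932352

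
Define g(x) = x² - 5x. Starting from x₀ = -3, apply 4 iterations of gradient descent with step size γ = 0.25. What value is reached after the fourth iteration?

2.15625

g′(x) = 2x - 5
x₁ = -3 − 0.25·(-11) = -0.25
x₂ = -0.25 − 0.25·(-5.5) = 1.125
x₃ = 1.125 − 0.25·(-2.75) = 1.8125
x₄ = 1.8125 − 0.25·(-1.375) = 2.15625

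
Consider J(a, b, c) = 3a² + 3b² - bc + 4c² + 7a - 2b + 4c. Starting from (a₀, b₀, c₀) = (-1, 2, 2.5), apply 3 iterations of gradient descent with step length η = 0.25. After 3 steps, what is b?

∇J = (6a + 7, 6b - c - 2, -b + 8c + 4)
(a₁, b₁, c₁) = (-1, 2, 2.5) − 0.25·(1, 7.5, 22) = (-1.25, 0.125, -3)
(a₂, b₂, c₂) = (-1.25, 0.125, -3) − 0.25·(-0.5, 1.75, -20.125) = (-1.125, -0.3125, 2.03125)
(a₃, b₃, c₃) = (-1.125, -0.3125, 2.03125) − 0.25·(0.25, -5.90625, 20.5625) = (-1.1875, 1.1640625, -3.109375)
b = 1.1640625

1.1640625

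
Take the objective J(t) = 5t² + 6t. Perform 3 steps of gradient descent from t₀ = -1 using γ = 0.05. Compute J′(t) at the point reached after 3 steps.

-0.5

J′(t) = 10t + 6
Step 1: J′(-1) = -4; t₁ = -1 − 0.05·(-4) = -0.8
Step 2: J′(-0.8) = -2; t₂ = -0.8 − 0.05·(-2) = -0.7
Step 3: J′(-0.7) = -1; t₃ = -0.7 − 0.05·(-1) = -0.65
J′(t) at (-0.65) = -0.5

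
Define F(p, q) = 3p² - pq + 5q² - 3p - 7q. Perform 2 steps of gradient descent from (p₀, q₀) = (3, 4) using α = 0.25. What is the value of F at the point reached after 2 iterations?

202.66015625

∇F = (6p - q - 3, -p + 10q - 7)
Step 1: at (3, 4), ∇F = (11, 30) → (3, 4) − 0.25·(11, 30) = (0.25, -3.5)
Step 2: at (0.25, -3.5), ∇F = (2, -42.25) → (0.25, -3.5) − 0.25·(2, -42.25) = (-0.25, 7.0625)
F(-0.25, 7.0625) = 202.66015625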